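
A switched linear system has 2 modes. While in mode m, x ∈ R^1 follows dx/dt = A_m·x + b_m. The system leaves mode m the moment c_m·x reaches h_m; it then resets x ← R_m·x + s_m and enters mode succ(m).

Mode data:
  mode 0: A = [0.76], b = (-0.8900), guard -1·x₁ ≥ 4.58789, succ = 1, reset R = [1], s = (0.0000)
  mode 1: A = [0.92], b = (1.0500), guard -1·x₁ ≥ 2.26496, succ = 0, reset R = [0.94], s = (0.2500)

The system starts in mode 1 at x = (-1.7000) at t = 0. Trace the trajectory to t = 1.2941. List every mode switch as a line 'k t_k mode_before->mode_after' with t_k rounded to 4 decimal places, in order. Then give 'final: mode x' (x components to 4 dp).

Mode 1: guard c·x = 2.2650 hit at Δt = 0.7595 (t = 0.7595), x⁻ = (-2.2650) → reset → x⁺ = (-1.8791), jump to mode 0
Mode 0: flow for 0.5346 to horizon, guard not reached → x = (-3.4079)

1 0.7595 1->0
final: 0 -3.4079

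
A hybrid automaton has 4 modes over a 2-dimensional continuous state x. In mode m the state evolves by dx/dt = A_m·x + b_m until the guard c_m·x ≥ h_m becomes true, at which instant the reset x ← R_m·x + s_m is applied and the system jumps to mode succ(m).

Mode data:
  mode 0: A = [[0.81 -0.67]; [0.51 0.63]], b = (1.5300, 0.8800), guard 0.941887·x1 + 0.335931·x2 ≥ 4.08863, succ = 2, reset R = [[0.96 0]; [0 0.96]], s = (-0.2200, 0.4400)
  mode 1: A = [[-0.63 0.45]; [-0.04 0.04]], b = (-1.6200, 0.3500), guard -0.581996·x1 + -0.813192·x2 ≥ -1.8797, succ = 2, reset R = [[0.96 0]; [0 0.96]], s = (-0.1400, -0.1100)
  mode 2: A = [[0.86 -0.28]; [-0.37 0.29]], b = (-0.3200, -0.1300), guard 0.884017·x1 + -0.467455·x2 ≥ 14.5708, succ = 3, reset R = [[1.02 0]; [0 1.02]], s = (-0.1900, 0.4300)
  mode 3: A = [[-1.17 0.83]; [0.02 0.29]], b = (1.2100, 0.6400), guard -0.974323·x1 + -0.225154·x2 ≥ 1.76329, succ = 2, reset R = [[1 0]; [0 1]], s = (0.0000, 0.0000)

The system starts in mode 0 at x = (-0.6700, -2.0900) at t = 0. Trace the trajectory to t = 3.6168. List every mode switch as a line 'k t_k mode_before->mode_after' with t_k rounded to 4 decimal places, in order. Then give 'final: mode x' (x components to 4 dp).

Mode 0: guard c·x = 4.0886 hit at Δt = 1.2862 (t = 1.2862), x⁻ = (4.9251, -1.6379) → reset → x⁺ = (4.5081, -1.1324), jump to mode 2
Mode 2: guard c·x = 14.5708 hit at Δt = 1.1850 (t = 2.4712), x⁻ = (13.3743, -5.8780) → reset → x⁺ = (13.4518, -5.5656), jump to mode 3
Mode 3: flow for 1.1456 to horizon, guard not reached → x = (1.0306, -6.7174)

1 1.2862 0->2
2 2.4712 2->3
final: 3 1.0306 -6.7174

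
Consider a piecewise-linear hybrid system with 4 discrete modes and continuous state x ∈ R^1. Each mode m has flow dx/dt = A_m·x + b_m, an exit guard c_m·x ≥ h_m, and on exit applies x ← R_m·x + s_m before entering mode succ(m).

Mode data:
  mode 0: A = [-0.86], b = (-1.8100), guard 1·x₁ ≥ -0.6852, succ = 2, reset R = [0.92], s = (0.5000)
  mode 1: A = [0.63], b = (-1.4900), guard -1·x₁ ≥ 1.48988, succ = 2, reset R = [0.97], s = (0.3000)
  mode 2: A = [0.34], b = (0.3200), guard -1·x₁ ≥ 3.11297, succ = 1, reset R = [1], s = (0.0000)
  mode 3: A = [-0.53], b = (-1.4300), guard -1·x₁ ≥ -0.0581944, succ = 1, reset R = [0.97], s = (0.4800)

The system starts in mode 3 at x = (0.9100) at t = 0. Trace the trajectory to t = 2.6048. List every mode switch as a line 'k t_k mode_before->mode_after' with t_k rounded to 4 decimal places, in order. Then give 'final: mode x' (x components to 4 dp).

Mode 3: guard c·x = -0.0582 hit at Δt = 0.5081 (t = 0.5081), x⁻ = (0.0582) → reset → x⁺ = (0.5364), jump to mode 1
Mode 1: guard c·x = 1.4899 hit at Δt = 1.1838 (t = 1.6919), x⁻ = (-1.4899) → reset → x⁺ = (-1.1452), jump to mode 2
Mode 2: flow for 0.9129 to horizon, guard not reached → x = (-1.2194)

1 0.5081 3->1
2 1.6919 1->2
final: 2 -1.2194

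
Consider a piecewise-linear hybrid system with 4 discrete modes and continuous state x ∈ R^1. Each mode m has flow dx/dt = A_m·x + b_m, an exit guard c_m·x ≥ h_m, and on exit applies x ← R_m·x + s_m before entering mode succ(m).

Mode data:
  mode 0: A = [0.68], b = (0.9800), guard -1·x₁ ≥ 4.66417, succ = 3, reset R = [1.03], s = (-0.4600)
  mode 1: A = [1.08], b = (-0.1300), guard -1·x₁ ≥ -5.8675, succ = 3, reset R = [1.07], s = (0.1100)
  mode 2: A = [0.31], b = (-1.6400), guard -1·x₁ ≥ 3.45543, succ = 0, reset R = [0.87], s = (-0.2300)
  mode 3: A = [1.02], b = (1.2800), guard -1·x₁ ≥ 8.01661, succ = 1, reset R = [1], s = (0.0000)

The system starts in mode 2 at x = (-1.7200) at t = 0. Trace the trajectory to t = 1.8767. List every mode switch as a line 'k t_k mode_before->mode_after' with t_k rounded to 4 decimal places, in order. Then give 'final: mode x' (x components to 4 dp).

Mode 2: guard c·x = 3.4554 hit at Δt = 0.7135 (t = 0.7135), x⁻ = (-3.4554) → reset → x⁺ = (-3.2362), jump to mode 0
Mode 0: guard c·x = 4.6642 hit at Δt = 0.8607 (t = 1.5742), x⁻ = (-4.6642) → reset → x⁺ = (-5.2641), jump to mode 3
Mode 3: flow for 0.3025 to horizon, guard not reached → x = (-6.7132)

1 0.7135 2->0
2 1.5742 0->3
final: 3 -6.7132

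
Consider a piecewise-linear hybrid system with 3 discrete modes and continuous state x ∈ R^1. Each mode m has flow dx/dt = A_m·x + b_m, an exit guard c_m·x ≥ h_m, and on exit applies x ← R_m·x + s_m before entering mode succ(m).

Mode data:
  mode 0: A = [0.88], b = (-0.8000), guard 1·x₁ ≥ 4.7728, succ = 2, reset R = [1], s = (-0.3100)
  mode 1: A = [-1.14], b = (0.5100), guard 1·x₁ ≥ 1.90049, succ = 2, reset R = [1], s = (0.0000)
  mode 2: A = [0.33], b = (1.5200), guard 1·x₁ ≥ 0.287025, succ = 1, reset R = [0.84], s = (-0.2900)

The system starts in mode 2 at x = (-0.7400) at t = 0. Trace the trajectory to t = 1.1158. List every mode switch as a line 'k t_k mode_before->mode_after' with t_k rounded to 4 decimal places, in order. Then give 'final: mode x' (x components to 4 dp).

1 0.7139 2->1
final: 1 0.1335

Mode 2: guard c·x = 0.2870 hit at Δt = 0.7139 (t = 0.7139), x⁻ = (0.2870) → reset → x⁺ = (-0.0489), jump to mode 1
Mode 1: flow for 0.4019 to horizon, guard not reached → x = (0.1335)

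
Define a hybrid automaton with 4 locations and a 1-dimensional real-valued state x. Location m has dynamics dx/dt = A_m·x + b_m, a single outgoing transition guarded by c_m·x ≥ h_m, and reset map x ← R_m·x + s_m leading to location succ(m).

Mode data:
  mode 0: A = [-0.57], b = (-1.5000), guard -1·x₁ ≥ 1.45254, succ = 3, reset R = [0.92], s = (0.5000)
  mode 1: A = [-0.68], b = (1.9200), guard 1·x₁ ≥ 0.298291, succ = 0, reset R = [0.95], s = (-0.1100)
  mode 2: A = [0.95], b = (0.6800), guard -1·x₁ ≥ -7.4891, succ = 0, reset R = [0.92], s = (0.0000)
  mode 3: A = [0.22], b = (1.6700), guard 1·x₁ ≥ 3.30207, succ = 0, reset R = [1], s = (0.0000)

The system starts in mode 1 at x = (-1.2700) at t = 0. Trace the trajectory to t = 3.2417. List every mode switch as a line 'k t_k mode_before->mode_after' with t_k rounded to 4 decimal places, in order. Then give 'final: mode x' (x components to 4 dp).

Mode 1: guard c·x = 0.2983 hit at Δt = 0.7104 (t = 0.7104), x⁻ = (0.2983) → reset → x⁺ = (0.1734), jump to mode 0
Mode 0: guard c·x = 1.4525 hit at Δt = 1.5205 (t = 2.2309), x⁻ = (-1.4525) → reset → x⁺ = (-0.8363), jump to mode 3
Mode 3: flow for 1.0108 to horizon, guard not reached → x = (0.8458)

1 0.7104 1->0
2 2.2309 0->3
final: 3 0.8458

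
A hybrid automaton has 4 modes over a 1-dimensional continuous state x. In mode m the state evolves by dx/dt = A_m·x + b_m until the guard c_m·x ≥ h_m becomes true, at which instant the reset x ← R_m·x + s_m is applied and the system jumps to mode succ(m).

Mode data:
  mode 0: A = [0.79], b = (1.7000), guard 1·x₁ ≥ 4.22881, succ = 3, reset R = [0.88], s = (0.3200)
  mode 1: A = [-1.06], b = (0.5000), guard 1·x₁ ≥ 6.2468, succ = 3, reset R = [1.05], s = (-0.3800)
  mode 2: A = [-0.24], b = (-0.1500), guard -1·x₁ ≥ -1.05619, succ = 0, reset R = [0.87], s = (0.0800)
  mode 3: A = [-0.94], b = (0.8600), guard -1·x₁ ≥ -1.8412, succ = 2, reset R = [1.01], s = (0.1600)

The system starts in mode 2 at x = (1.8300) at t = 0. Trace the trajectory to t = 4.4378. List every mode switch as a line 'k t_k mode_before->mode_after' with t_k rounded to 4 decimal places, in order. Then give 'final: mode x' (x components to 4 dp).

1 1.5776 2->0
2 2.4708 0->3
3 3.7649 3->2
final: 2 1.6252

Mode 2: guard c·x = -1.0562 hit at Δt = 1.5776 (t = 1.5776), x⁻ = (1.0562) → reset → x⁺ = (0.9989), jump to mode 0
Mode 0: guard c·x = 4.2288 hit at Δt = 0.8932 (t = 2.4708), x⁻ = (4.2288) → reset → x⁺ = (4.0414), jump to mode 3
Mode 3: guard c·x = -1.8412 hit at Δt = 1.2941 (t = 3.7649), x⁻ = (1.8412) → reset → x⁺ = (2.0196), jump to mode 2
Mode 2: flow for 0.6729 to horizon, guard not reached → x = (1.6252)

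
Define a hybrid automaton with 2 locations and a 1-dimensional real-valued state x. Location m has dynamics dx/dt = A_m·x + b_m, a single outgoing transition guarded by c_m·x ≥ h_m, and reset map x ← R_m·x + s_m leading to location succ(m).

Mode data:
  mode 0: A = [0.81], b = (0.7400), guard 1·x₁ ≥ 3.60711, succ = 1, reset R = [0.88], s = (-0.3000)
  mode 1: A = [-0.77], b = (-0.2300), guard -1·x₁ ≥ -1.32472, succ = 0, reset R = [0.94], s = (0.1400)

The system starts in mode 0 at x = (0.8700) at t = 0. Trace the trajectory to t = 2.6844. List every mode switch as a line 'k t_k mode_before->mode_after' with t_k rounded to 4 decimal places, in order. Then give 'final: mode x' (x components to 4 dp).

Mode 0: guard c·x = 3.6071 hit at Δt = 1.1482 (t = 1.1482), x⁻ = (3.6071) → reset → x⁺ = (2.8743), jump to mode 1
Mode 1: guard c·x = -1.3247 hit at Δt = 0.8703 (t = 2.0185), x⁻ = (1.3247) → reset → x⁺ = (1.3852), jump to mode 0
Mode 0: flow for 0.6659 to horizon, guard not reached → x = (3.0288)

1 1.1482 0->1
2 2.0185 1->0
final: 0 3.0288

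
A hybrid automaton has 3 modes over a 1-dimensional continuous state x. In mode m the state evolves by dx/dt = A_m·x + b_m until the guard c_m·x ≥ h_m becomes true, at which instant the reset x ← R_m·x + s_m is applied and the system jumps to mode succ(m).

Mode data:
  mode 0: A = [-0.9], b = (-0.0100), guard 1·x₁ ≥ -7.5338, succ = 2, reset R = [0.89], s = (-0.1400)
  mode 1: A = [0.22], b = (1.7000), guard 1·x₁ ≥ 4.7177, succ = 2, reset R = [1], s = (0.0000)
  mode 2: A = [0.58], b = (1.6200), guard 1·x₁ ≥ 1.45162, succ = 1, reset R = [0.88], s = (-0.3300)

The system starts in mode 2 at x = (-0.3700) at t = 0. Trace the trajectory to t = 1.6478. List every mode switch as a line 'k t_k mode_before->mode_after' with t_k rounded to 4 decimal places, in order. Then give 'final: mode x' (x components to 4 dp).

1 0.9666 2->1
final: 1 2.3499

Mode 2: guard c·x = 1.4516 hit at Δt = 0.9666 (t = 0.9666), x⁻ = (1.4516) → reset → x⁺ = (0.9474), jump to mode 1
Mode 1: flow for 0.6812 to horizon, guard not reached → x = (2.3499)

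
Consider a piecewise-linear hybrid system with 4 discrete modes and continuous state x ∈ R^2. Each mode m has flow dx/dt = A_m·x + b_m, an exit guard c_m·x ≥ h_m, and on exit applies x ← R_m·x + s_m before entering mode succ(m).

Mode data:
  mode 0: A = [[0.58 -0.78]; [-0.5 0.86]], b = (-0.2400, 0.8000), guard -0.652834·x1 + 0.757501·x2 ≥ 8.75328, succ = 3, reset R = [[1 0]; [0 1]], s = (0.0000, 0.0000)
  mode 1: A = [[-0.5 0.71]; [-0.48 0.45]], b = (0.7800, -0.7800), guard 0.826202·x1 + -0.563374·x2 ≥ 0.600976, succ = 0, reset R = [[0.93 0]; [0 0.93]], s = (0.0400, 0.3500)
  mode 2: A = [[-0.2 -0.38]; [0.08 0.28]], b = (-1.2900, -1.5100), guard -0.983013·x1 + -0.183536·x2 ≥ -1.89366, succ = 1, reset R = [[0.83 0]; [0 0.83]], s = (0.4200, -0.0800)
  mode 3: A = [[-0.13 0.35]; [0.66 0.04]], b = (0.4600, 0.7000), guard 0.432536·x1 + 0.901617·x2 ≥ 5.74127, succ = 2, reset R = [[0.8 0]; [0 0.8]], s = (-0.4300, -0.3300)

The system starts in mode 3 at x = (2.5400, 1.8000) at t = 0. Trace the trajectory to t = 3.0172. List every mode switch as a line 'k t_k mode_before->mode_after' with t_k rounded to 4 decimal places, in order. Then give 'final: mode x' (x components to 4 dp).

Mode 3: guard c·x = 5.7413 hit at Δt = 0.9878 (t = 0.9878), x⁻ = (3.6851, 4.5999) → reset → x⁺ = (2.5181, 3.3499), jump to mode 2
Mode 2: guard c·x = -1.8937 hit at Δt = 0.4062 (t = 1.3940), x⁻ = (1.3345, 3.1701) → reset → x⁺ = (1.5276, 2.5512), jump to mode 1
Mode 1: guard c·x = 0.6010 hit at Δt = 0.4799 (t = 1.8739), x⁻ = (2.2671, 2.2580) → reset → x⁺ = (2.1484, 2.4499), jump to mode 0
Mode 0: flow for 1.1433 to horizon, guard not reached → x = (-1.2121, 6.9213)

1 0.9878 3->2
2 1.3940 2->1
3 1.8739 1->0
final: 0 -1.2121 6.9213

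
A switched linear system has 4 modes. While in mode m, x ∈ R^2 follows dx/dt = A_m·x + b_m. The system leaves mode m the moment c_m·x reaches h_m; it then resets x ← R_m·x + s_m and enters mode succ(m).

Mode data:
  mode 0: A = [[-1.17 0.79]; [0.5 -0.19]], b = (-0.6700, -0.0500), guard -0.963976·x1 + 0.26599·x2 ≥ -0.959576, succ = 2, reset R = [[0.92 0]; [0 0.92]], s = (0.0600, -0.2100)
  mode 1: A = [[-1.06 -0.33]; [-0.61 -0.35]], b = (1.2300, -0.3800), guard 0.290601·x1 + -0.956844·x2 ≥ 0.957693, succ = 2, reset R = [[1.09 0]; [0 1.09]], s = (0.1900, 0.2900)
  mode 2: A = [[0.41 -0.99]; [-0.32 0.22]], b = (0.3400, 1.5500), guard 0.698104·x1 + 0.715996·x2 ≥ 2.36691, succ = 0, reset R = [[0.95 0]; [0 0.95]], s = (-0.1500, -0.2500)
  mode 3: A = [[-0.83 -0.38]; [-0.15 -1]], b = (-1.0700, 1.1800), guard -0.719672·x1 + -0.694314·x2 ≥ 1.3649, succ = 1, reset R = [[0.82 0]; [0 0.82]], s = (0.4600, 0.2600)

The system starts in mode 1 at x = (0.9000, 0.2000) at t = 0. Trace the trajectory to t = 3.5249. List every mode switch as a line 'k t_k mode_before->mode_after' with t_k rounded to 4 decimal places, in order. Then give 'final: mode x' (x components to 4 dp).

1 0.9427 1->2
2 2.1475 2->0
3 2.6966 0->2
final: 2 0.9810 1.6588

Mode 1: guard c·x = 0.9577 hit at Δt = 0.9427 (t = 0.9427), x⁻ = (1.1259, -0.6589) → reset → x⁺ = (1.4173, -0.4282), jump to mode 2
Mode 2: guard c·x = 2.3669 hit at Δt = 1.2048 (t = 2.1475), x⁻ = (2.7173, 0.6564) → reset → x⁺ = (2.4314, 0.3736), jump to mode 0
Mode 0: guard c·x = -0.9596 hit at Δt = 0.5491 (t = 2.6966), x⁻ = (1.2055, 0.7613) → reset → x⁺ = (1.1691, 0.4904), jump to mode 2
Mode 2: flow for 0.8283 to horizon, guard not reached → x = (0.9810, 1.6588)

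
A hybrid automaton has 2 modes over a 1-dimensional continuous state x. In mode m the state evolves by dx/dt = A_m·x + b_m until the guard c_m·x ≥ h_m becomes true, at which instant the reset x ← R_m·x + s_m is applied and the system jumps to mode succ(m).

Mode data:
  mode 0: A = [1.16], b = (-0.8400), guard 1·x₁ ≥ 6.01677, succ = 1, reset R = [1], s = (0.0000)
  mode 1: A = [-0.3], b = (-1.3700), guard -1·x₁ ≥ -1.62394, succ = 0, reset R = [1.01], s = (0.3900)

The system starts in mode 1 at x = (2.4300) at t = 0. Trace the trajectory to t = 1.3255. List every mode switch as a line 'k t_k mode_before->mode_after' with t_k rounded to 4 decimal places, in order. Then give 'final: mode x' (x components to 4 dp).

1 0.4080 1->0
final: 0 4.5101

Mode 1: guard c·x = -1.6239 hit at Δt = 0.4080 (t = 0.4080), x⁻ = (1.6239) → reset → x⁺ = (2.0302), jump to mode 0
Mode 0: flow for 0.9175 to horizon, guard not reached → x = (4.5101)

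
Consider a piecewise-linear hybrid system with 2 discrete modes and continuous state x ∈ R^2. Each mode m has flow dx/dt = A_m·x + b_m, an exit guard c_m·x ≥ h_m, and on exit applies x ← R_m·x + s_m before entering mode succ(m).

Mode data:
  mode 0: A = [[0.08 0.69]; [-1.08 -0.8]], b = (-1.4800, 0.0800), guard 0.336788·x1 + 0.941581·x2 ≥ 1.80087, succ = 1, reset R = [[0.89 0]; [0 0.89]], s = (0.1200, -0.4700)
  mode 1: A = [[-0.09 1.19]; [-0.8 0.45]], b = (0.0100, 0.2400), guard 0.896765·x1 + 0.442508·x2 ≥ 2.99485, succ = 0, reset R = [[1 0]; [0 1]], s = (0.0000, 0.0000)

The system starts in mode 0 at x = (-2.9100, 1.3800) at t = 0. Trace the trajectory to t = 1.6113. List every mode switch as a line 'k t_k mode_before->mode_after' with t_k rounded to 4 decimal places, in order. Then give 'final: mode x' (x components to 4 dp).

1 1.0345 0->1
final: 1 -0.3931 3.8779

Mode 0: guard c·x = 1.8009 hit at Δt = 1.0345 (t = 1.0345), x⁻ = (-3.0591, 3.0068) → reset → x⁺ = (-2.6026, 2.2060), jump to mode 1
Mode 1: flow for 0.5768 to horizon, guard not reached → x = (-0.3931, 3.8779)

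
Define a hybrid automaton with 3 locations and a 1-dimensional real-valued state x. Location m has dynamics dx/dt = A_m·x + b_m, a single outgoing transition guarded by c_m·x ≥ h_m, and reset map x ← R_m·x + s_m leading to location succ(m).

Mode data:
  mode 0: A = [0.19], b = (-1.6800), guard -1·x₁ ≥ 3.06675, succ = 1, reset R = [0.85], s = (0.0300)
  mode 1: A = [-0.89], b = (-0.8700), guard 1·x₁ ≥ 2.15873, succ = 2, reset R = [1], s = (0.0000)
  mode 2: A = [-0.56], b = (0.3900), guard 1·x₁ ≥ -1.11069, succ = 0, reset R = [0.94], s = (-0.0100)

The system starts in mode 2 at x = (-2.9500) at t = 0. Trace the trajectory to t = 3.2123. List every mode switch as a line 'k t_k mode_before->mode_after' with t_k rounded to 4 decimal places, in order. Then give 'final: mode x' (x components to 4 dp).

Mode 2: guard c·x = -1.1107 hit at Δt = 1.2536 (t = 1.2536), x⁻ = (-1.1107) → reset → x⁺ = (-1.0540), jump to mode 0
Mode 0: guard c·x = 3.0667 hit at Δt = 0.9744 (t = 2.2280), x⁻ = (-3.0667) → reset → x⁺ = (-2.5767), jump to mode 1
Mode 1: flow for 0.9843 to horizon, guard not reached → x = (-1.6435)

1 1.2536 2->0
2 2.2280 0->1
final: 1 -1.6435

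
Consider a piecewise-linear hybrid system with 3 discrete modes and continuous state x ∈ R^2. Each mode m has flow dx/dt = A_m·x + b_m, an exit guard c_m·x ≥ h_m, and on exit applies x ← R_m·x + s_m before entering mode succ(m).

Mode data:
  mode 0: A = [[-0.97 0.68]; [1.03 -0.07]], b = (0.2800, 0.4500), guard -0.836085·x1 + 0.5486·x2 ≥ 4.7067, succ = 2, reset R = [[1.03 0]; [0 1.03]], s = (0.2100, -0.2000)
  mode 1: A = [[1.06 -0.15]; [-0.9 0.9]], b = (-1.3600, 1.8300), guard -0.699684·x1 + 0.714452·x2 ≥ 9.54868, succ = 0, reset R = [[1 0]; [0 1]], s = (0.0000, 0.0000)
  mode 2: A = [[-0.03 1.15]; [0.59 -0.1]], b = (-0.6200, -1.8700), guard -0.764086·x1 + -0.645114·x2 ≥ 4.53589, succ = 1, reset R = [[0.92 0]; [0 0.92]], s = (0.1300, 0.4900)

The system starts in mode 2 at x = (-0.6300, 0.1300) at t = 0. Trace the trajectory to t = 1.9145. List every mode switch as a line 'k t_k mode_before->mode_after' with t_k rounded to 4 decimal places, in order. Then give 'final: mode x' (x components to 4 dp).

Mode 2: guard c·x = 4.5359 hit at Δt = 1.2273 (t = 1.2273), x⁻ = (-3.2825, -3.1433) → reset → x⁺ = (-2.8899, -2.4019), jump to mode 1
Mode 1: flow for 0.6872 to horizon, guard not reached → x = (-7.1769, 1.1617)

1 1.2273 2->1
final: 1 -7.1769 1.1617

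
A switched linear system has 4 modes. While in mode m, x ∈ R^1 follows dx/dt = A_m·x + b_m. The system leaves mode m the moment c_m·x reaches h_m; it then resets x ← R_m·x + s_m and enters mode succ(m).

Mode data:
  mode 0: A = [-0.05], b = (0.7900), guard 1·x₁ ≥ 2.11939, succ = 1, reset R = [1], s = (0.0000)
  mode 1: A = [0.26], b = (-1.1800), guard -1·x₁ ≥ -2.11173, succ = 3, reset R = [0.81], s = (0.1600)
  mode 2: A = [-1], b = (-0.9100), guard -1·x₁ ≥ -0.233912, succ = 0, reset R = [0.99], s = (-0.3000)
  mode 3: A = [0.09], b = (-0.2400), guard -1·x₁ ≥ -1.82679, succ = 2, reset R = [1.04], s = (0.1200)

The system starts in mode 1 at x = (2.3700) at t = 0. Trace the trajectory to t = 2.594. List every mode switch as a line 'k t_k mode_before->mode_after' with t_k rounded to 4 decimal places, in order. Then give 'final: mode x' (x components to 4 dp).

Mode 1: guard c·x = -2.1117 hit at Δt = 0.4328 (t = 0.4328), x⁻ = (2.1117) → reset → x⁺ = (1.8705), jump to mode 3
Mode 3: guard c·x = -1.8268 hit at Δt = 0.5939 (t = 1.0267), x⁻ = (1.8268) → reset → x⁺ = (2.0199), jump to mode 2
Mode 2: guard c·x = -0.2339 hit at Δt = 0.9405 (t = 1.9672), x⁻ = (0.2339) → reset → x⁺ = (-0.0684), jump to mode 0
Mode 0: flow for 0.6268 to horizon, guard not reached → x = (0.4212)

1 0.4328 1->3
2 1.0267 3->2
3 1.9672 2->0
final: 0 0.4212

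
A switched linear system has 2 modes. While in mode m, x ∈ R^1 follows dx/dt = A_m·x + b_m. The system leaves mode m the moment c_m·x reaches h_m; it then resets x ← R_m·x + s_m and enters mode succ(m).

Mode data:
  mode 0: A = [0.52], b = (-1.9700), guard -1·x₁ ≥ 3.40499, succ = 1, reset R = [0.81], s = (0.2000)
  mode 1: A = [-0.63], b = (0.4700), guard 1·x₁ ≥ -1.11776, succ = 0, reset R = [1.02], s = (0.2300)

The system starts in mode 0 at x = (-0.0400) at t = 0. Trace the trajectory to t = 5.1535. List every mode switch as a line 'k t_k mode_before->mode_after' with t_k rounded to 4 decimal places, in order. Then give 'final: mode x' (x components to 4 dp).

Mode 0: guard c·x = 3.4050 hit at Δt = 1.2129 (t = 1.2129), x⁻ = (-3.4050) → reset → x⁺ = (-2.5580), jump to mode 1
Mode 1: guard c·x = -1.1178 hit at Δt = 0.9088 (t = 2.1217), x⁻ = (-1.1178) → reset → x⁺ = (-0.9101), jump to mode 0
Mode 0: guard c·x = 3.4050 hit at Δt = 0.8191 (t = 2.9408), x⁻ = (-3.4050) → reset → x⁺ = (-2.5580), jump to mode 1
Mode 1: guard c·x = -1.1178 hit at Δt = 0.9088 (t = 3.8496), x⁻ = (-1.1178) → reset → x⁺ = (-0.9101), jump to mode 0
Mode 0: guard c·x = 3.4050 hit at Δt = 0.8191 (t = 4.6686), x⁻ = (-3.4050) → reset → x⁺ = (-2.5580), jump to mode 1
Mode 1: flow for 0.4849 to horizon, guard not reached → x = (-1.6883)

1 1.2129 0->1
2 2.1217 1->0
3 2.9408 0->1
4 3.8496 1->0
5 4.6686 0->1
final: 1 -1.6883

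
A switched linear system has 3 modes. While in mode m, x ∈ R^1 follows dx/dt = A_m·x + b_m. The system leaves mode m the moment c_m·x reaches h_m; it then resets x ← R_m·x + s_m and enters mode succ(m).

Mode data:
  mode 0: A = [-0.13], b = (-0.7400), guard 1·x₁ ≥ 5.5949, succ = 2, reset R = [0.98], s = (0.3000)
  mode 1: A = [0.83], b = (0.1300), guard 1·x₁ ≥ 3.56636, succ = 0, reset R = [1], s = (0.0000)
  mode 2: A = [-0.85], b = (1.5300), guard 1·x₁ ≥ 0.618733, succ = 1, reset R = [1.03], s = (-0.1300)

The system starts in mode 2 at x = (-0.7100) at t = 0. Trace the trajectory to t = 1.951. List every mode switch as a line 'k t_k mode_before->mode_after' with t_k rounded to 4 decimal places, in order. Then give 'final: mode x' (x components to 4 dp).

Mode 2: guard c·x = 0.6187 hit at Δt = 0.8867 (t = 0.8867), x⁻ = (0.6187) → reset → x⁺ = (0.5073), jump to mode 1
Mode 1: flow for 1.0643 to horizon, guard not reached → x = (1.4494)

1 0.8867 2->1
final: 1 1.4494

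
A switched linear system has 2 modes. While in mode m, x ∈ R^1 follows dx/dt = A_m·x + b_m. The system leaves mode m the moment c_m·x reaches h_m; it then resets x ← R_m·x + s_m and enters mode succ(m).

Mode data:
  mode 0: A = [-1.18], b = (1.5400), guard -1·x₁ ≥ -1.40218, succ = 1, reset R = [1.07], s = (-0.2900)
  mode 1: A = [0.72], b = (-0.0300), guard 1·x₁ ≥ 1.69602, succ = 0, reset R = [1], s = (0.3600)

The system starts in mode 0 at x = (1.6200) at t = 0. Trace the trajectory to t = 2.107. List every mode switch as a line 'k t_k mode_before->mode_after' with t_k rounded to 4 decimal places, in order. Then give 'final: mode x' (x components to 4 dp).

Mode 0: guard c·x = -1.4022 hit at Δt = 0.9971 (t = 0.9971), x⁻ = (1.4022) → reset → x⁺ = (1.2103), jump to mode 1
Mode 1: guard c·x = 1.6960 hit at Δt = 0.4827 (t = 1.4798), x⁻ = (1.6960) → reset → x⁺ = (2.0560), jump to mode 0
Mode 0: flow for 0.6272 to horizon, guard not reached → x = (1.6633)

1 0.9971 0->1
2 1.4798 1->0
final: 0 1.6633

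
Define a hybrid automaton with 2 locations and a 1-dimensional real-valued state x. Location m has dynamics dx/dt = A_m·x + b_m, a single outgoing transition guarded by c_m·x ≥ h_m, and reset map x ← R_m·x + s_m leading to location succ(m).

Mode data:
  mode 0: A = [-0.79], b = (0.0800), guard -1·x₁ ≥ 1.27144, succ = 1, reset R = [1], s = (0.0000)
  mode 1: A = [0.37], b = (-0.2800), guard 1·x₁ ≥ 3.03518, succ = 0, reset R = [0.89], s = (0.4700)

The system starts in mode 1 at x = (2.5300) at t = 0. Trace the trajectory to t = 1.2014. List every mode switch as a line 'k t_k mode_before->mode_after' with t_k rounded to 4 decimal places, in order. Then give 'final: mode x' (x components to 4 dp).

Mode 1: guard c·x = 3.0352 hit at Δt = 0.6775 (t = 0.6775), x⁻ = (3.0352) → reset → x⁺ = (3.1713), jump to mode 0
Mode 0: flow for 0.5239 to horizon, guard not reached → x = (2.1308)

1 0.6775 1->0
final: 0 2.1308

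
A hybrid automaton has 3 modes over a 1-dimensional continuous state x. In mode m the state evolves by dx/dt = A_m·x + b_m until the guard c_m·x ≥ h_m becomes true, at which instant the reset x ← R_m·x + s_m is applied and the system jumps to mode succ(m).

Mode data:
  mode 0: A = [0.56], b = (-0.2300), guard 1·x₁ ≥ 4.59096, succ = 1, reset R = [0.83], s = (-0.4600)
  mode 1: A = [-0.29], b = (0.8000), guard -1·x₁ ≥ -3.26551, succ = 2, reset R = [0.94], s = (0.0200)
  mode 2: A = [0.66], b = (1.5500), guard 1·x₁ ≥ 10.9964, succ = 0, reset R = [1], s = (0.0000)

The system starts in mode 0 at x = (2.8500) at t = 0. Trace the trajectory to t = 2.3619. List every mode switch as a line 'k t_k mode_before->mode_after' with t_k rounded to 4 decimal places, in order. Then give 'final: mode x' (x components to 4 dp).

1 0.9619 0->1
2 1.4964 1->2
final: 2 7.2793

Mode 0: guard c·x = 4.5910 hit at Δt = 0.9619 (t = 0.9619), x⁻ = (4.5910) → reset → x⁺ = (3.3505), jump to mode 1
Mode 1: guard c·x = -3.2655 hit at Δt = 0.5345 (t = 1.4964), x⁻ = (3.2655) → reset → x⁺ = (3.0896), jump to mode 2
Mode 2: flow for 0.8655 to horizon, guard not reached → x = (7.2793)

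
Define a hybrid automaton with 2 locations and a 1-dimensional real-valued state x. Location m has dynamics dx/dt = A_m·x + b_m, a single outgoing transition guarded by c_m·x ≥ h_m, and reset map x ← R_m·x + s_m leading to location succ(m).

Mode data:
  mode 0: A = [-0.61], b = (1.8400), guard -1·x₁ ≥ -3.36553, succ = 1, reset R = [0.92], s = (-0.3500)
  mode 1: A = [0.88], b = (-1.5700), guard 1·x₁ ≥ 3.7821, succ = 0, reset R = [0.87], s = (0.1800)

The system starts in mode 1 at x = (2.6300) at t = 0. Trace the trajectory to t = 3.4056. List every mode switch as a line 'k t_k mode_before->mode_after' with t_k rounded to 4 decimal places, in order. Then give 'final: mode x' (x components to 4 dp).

1 0.9767 1->0
2 1.4074 0->1
3 2.2377 1->0
4 2.6684 0->1
final: 1 3.6249

Mode 1: guard c·x = 3.7821 hit at Δt = 0.9767 (t = 0.9767), x⁻ = (3.7821) → reset → x⁺ = (3.4704), jump to mode 0
Mode 0: guard c·x = -3.3655 hit at Δt = 0.4307 (t = 1.4074), x⁻ = (3.3655) → reset → x⁺ = (2.7463), jump to mode 1
Mode 1: guard c·x = 3.7821 hit at Δt = 0.8303 (t = 2.2377), x⁻ = (3.7821) → reset → x⁺ = (3.4704), jump to mode 0
Mode 0: guard c·x = -3.3655 hit at Δt = 0.4307 (t = 2.6684), x⁻ = (3.3655) → reset → x⁺ = (2.7463), jump to mode 1
Mode 1: flow for 0.7372 to horizon, guard not reached → x = (3.6249)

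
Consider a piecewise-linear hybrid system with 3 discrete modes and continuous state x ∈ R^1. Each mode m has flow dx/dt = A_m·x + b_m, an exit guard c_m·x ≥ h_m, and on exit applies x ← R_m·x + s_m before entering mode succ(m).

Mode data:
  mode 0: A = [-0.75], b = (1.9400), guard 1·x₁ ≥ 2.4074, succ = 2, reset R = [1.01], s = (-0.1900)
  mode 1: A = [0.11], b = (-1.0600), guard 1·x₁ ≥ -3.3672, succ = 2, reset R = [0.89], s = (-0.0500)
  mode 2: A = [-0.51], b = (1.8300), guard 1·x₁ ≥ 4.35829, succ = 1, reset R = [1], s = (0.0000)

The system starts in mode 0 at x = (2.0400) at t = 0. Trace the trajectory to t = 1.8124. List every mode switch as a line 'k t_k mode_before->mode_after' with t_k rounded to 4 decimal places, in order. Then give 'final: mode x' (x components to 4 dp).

1 1.4866 0->2
final: 2 2.4476

Mode 0: guard c·x = 2.4074 hit at Δt = 1.4866 (t = 1.4866), x⁻ = (2.4074) → reset → x⁺ = (2.2415), jump to mode 2
Mode 2: flow for 0.3258 to horizon, guard not reached → x = (2.4476)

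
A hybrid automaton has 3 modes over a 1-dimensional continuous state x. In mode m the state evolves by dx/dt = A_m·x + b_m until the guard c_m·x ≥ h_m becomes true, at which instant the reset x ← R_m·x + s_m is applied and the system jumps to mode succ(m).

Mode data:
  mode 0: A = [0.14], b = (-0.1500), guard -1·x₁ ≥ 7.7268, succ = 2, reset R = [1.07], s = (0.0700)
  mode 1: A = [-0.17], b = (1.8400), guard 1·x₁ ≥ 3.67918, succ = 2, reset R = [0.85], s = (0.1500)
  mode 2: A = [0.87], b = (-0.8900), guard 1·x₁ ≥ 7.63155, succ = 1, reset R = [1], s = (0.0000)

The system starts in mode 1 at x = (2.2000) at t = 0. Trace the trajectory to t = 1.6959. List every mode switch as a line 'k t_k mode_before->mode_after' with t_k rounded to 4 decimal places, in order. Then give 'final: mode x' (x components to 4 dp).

Mode 1: guard c·x = 3.6792 hit at Δt = 1.1069 (t = 1.1069), x⁻ = (3.6792) → reset → x⁺ = (3.2773), jump to mode 2
Mode 2: flow for 0.5890 to horizon, guard not reached → x = (4.7862)

1 1.1069 1->2
final: 2 4.7862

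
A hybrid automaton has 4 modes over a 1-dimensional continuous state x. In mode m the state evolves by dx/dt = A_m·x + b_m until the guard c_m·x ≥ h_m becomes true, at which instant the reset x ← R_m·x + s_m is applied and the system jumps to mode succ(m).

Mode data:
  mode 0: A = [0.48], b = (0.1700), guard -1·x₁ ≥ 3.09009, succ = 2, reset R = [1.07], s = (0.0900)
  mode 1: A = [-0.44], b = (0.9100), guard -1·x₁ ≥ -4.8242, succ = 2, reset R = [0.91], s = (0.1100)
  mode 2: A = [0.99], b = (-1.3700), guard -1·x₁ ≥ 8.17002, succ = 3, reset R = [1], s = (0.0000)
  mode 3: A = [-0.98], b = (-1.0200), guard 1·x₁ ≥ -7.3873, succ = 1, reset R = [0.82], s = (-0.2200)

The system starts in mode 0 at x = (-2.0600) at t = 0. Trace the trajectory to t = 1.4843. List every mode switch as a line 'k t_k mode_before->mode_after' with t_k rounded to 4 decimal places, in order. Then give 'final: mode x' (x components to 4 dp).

Mode 0: guard c·x = 3.0901 hit at Δt = 0.9842 (t = 0.9842), x⁻ = (-3.0901) → reset → x⁺ = (-3.2164), jump to mode 2
Mode 2: flow for 0.5001 to horizon, guard not reached → x = (-6.1636)

1 0.9842 0->2
final: 2 -6.1636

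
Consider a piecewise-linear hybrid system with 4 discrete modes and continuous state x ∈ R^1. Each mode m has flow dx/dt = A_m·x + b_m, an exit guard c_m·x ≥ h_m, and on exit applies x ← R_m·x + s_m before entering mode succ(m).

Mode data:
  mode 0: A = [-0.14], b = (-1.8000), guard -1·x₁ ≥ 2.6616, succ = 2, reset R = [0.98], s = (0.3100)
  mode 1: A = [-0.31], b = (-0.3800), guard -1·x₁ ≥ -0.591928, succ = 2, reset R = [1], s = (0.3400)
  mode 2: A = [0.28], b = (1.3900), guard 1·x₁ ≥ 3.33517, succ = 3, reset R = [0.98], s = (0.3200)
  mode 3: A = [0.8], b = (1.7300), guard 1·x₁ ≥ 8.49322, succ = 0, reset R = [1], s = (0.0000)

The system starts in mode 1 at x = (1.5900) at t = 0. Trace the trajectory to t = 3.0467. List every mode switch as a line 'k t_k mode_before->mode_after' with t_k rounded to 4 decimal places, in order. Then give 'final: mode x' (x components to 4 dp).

1 1.4118 1->2
2 2.6328 2->3
final: 3 5.8459

Mode 1: guard c·x = -0.5919 hit at Δt = 1.4118 (t = 1.4118), x⁻ = (0.5919) → reset → x⁺ = (0.9319), jump to mode 2
Mode 2: guard c·x = 3.3352 hit at Δt = 1.2210 (t = 2.6328), x⁻ = (3.3352) → reset → x⁺ = (3.5885), jump to mode 3
Mode 3: flow for 0.4139 to horizon, guard not reached → x = (5.8459)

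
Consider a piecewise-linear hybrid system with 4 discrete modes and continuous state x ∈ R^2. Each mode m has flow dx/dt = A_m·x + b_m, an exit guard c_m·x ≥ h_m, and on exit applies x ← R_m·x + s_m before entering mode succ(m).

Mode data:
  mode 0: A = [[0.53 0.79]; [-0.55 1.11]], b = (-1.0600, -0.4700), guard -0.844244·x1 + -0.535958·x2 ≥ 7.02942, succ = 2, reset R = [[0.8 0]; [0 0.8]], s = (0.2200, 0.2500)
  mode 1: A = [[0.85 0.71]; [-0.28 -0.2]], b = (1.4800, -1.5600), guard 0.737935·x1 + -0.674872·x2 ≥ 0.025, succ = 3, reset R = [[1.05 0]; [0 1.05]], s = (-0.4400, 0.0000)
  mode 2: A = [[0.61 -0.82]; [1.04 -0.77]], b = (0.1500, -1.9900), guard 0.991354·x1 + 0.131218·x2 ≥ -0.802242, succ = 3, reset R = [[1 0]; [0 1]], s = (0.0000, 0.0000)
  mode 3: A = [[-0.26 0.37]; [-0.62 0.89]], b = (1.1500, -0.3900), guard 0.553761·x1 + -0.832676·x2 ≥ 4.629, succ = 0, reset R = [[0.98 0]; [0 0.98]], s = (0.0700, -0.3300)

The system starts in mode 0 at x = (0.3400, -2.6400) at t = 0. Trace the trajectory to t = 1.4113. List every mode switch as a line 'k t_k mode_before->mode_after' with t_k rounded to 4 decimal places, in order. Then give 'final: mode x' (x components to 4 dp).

Mode 0: guard c·x = 7.0294 hit at Δt = 0.8460 (t = 0.8460), x⁻ = (-4.2157, -6.4751) → reset → x⁺ = (-3.1525, -4.9301), jump to mode 2
Mode 2: flow for 0.5653 to horizon, guard not reached → x = (-1.4971, -5.2096)

1 0.8460 0->2
final: 2 -1.4971 -5.2096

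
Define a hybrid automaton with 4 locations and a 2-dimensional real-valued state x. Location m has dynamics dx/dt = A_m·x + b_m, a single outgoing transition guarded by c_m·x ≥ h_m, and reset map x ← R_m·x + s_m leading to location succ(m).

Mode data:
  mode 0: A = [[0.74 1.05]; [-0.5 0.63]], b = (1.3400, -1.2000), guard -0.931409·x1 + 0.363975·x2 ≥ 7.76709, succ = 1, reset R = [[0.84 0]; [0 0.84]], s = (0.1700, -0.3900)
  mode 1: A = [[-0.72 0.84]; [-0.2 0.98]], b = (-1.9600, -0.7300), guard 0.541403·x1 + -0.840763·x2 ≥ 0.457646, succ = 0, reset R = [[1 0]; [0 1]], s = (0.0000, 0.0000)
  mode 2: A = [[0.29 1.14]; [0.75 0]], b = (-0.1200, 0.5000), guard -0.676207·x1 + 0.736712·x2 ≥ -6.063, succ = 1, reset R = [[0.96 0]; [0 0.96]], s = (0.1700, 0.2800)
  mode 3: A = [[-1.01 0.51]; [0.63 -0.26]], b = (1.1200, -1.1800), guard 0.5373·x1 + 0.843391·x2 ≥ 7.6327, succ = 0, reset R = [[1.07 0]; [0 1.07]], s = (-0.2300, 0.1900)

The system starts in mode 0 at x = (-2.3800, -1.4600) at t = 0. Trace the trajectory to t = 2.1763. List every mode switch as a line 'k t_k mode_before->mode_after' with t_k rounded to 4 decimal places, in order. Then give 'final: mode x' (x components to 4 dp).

1 1.5388 0->1
final: 1 -6.2550 -1.9571

Mode 0: guard c·x = 7.7671 hit at Δt = 1.5388 (t = 1.5388), x⁻ = (-8.7804, -1.1292) → reset → x⁺ = (-7.2055, -1.3385), jump to mode 1
Mode 1: flow for 0.6375 to horizon, guard not reached → x = (-6.2550, -1.9571)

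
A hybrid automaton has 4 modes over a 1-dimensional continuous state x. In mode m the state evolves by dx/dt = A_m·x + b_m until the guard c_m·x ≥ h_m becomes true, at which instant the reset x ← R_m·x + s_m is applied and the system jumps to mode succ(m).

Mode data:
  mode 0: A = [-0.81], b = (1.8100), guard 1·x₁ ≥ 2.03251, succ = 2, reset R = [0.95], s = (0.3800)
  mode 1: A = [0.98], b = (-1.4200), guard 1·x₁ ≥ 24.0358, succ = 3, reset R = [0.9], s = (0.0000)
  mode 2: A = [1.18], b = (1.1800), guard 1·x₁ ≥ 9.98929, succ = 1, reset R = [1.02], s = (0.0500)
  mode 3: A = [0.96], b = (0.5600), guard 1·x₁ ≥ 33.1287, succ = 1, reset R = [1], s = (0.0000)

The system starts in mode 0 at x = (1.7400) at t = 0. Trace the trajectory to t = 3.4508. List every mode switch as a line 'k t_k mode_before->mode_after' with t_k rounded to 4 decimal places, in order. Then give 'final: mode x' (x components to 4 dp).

1 1.1051 0->2
2 2.1218 2->1
3 3.0848 1->3
final: 3 30.9849

Mode 0: guard c·x = 2.0325 hit at Δt = 1.1051 (t = 1.1051), x⁻ = (2.0325) → reset → x⁺ = (2.3109), jump to mode 2
Mode 2: guard c·x = 9.9893 hit at Δt = 1.0167 (t = 2.1218), x⁻ = (9.9893) → reset → x⁺ = (10.2391), jump to mode 1
Mode 1: guard c·x = 24.0358 hit at Δt = 0.9630 (t = 3.0848), x⁻ = (24.0358) → reset → x⁺ = (21.6322), jump to mode 3
Mode 3: flow for 0.3660 to horizon, guard not reached → x = (30.9849)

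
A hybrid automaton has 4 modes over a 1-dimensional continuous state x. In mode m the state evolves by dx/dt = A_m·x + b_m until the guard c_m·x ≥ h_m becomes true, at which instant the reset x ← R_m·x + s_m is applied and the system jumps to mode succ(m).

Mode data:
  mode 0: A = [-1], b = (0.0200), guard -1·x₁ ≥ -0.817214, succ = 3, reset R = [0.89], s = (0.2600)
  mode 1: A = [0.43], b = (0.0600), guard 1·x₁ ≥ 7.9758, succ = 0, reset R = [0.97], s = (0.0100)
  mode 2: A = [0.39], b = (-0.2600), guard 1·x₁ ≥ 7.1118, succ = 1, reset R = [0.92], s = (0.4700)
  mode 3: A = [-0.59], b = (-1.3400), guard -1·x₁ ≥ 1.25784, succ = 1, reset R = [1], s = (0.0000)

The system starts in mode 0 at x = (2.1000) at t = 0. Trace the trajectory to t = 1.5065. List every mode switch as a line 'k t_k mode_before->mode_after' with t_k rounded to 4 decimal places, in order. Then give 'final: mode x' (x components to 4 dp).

Mode 0: guard c·x = -0.8172 hit at Δt = 0.9590 (t = 0.9590), x⁻ = (0.8172) → reset → x⁺ = (0.9873), jump to mode 3
Mode 3: flow for 0.5475 to horizon, guard not reached → x = (0.0878)

1 0.9590 0->3
final: 3 0.0878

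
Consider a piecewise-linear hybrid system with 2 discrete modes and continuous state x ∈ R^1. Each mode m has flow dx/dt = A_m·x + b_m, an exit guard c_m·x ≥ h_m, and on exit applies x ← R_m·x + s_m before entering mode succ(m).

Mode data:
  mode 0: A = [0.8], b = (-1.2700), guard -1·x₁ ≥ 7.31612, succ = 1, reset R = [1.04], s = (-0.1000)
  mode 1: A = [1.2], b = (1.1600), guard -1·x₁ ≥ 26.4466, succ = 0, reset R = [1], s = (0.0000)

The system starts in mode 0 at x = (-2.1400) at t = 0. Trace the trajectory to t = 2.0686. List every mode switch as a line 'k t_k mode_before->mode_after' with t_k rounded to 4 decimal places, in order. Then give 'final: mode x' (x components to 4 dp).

1 1.0884 0->1
final: 1 -22.8256

Mode 0: guard c·x = 7.3161 hit at Δt = 1.0884 (t = 1.0884), x⁻ = (-7.3161) → reset → x⁺ = (-7.7088), jump to mode 1
Mode 1: flow for 0.9802 to horizon, guard not reached → x = (-22.8256)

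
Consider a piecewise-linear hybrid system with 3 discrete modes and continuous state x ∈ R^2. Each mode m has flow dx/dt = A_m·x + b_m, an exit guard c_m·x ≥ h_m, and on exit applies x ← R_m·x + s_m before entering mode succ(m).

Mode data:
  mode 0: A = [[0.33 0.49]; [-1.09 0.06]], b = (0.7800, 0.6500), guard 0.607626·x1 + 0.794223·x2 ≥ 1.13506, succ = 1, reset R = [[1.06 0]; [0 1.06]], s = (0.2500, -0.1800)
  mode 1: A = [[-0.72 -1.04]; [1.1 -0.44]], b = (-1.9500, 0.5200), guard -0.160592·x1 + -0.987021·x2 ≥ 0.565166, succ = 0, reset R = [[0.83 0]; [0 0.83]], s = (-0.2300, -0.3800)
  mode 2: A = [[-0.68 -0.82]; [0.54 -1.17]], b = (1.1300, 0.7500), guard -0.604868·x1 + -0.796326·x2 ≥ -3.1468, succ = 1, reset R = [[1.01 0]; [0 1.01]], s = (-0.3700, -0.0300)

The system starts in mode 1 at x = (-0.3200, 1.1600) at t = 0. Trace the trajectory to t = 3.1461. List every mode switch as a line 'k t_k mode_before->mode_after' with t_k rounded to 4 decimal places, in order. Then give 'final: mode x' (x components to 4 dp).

Mode 1: guard c·x = 0.5652 hit at Δt = 1.1014 (t = 1.1014), x⁻ = (-1.9963, -0.2478) → reset → x⁺ = (-1.8870, -0.5857), jump to mode 0
Mode 0: guard c·x = 1.1351 hit at Δt = 1.1404 (t = 2.2418), x⁻ = (-1.1131, 2.2808) → reset → x⁺ = (-0.9299, 2.2376), jump to mode 1
Mode 1: flow for 0.9043 to horizon, guard not reached → x = (-2.5891, 0.1953)

1 1.1014 1->0
2 2.2418 0->1
final: 1 -2.5891 0.1953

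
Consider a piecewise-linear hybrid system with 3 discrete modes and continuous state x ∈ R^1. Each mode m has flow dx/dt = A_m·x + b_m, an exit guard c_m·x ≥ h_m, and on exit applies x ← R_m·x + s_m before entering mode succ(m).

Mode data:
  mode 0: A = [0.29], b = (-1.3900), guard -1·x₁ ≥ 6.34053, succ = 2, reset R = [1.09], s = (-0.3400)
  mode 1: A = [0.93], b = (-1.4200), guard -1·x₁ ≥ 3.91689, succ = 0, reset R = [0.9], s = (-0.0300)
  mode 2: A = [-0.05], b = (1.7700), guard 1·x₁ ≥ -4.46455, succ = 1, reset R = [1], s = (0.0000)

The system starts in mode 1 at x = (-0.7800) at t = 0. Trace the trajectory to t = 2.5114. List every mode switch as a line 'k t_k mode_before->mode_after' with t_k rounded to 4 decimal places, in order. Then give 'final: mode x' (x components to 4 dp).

Mode 1: guard c·x = 3.9169 hit at Δt = 0.9232 (t = 0.9232), x⁻ = (-3.9169) → reset → x⁺ = (-3.5552), jump to mode 0
Mode 0: guard c·x = 6.3405 hit at Δt = 0.9928 (t = 1.9160), x⁻ = (-6.3405) → reset → x⁺ = (-7.2512), jump to mode 2
Mode 2: flow for 0.5954 to horizon, guard not reached → x = (-6.0002)

1 0.9232 1->0
2 1.9160 0->2
final: 2 -6.0002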